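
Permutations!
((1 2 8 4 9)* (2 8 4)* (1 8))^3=(2 8 9 4)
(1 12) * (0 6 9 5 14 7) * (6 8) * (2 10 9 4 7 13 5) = (0 8 6 4 7)(1 12)(2 10 9)(5 14 13) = [8, 12, 10, 3, 7, 14, 4, 0, 6, 2, 9, 11, 1, 5, 13]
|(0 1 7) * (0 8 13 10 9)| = 7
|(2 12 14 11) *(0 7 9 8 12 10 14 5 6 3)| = |(0 7 9 8 12 5 6 3)(2 10 14 11)| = 8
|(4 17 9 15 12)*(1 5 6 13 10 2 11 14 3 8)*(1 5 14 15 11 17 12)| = |(1 14 3 8 5 6 13 10 2 17 9 11 15)(4 12)| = 26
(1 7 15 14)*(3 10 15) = (1 7 3 10 15 14) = [0, 7, 2, 10, 4, 5, 6, 3, 8, 9, 15, 11, 12, 13, 1, 14]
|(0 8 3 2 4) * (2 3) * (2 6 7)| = |(0 8 6 7 2 4)| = 6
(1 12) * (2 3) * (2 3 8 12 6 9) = [0, 6, 8, 3, 4, 5, 9, 7, 12, 2, 10, 11, 1] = (1 6 9 2 8 12)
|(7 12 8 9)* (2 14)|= |(2 14)(7 12 8 9)|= 4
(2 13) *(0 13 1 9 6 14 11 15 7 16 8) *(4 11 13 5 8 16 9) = (16)(0 5 8)(1 4 11 15 7 9 6 14 13 2) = [5, 4, 1, 3, 11, 8, 14, 9, 0, 6, 10, 15, 12, 2, 13, 7, 16]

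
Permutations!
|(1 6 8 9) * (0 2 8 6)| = |(0 2 8 9 1)| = 5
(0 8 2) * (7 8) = [7, 1, 0, 3, 4, 5, 6, 8, 2] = (0 7 8 2)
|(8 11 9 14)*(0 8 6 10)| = 7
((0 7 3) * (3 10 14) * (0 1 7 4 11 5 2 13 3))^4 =((0 4 11 5 2 13 3 1 7 10 14))^4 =(0 2 7 4 13 10 11 3 14 5 1)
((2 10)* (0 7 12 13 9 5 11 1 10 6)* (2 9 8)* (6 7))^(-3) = ((0 6)(1 10 9 5 11)(2 7 12 13 8))^(-3) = (0 6)(1 9 11 10 5)(2 12 8 7 13)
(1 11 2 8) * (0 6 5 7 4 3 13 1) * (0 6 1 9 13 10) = (0 1 11 2 8 6 5 7 4 3 10)(9 13) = [1, 11, 8, 10, 3, 7, 5, 4, 6, 13, 0, 2, 12, 9]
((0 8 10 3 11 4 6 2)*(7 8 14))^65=((0 14 7 8 10 3 11 4 6 2))^65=(0 3)(2 10)(4 7)(6 8)(11 14)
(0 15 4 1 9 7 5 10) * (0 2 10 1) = (0 15 4)(1 9 7 5)(2 10) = [15, 9, 10, 3, 0, 1, 6, 5, 8, 7, 2, 11, 12, 13, 14, 4]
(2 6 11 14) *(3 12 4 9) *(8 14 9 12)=[0, 1, 6, 8, 12, 5, 11, 7, 14, 3, 10, 9, 4, 13, 2]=(2 6 11 9 3 8 14)(4 12)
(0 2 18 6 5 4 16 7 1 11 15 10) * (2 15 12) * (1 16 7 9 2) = (0 15 10)(1 11 12)(2 18 6 5 4 7 16 9) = [15, 11, 18, 3, 7, 4, 5, 16, 8, 2, 0, 12, 1, 13, 14, 10, 9, 17, 6]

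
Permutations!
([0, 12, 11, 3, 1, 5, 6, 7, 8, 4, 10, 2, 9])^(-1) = (1 4 9 12)(2 11)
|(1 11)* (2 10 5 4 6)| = 10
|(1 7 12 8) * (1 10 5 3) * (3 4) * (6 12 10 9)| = |(1 7 10 5 4 3)(6 12 8 9)| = 12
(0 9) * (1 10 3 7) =(0 9)(1 10 3 7) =[9, 10, 2, 7, 4, 5, 6, 1, 8, 0, 3]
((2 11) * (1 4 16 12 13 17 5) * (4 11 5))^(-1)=((1 11 2 5)(4 16 12 13 17))^(-1)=(1 5 2 11)(4 17 13 12 16)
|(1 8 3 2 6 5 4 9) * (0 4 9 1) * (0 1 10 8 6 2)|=|(0 4 10 8 3)(1 6 5 9)|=20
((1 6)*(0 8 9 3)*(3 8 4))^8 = (9)(0 3 4)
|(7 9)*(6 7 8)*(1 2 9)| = 6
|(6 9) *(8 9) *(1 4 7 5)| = 12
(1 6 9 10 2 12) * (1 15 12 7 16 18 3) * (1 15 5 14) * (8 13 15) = (1 6 9 10 2 7 16 18 3 8 13 15 12 5 14) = [0, 6, 7, 8, 4, 14, 9, 16, 13, 10, 2, 11, 5, 15, 1, 12, 18, 17, 3]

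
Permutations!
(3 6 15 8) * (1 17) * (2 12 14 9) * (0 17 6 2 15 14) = [17, 6, 12, 2, 4, 5, 14, 7, 3, 15, 10, 11, 0, 13, 9, 8, 16, 1] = (0 17 1 6 14 9 15 8 3 2 12)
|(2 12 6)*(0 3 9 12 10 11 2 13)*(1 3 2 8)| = 11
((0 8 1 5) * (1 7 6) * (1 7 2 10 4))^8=(0 8 2 10 4 1 5)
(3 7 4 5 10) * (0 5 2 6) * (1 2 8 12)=(0 5 10 3 7 4 8 12 1 2 6)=[5, 2, 6, 7, 8, 10, 0, 4, 12, 9, 3, 11, 1]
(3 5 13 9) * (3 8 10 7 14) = (3 5 13 9 8 10 7 14) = [0, 1, 2, 5, 4, 13, 6, 14, 10, 8, 7, 11, 12, 9, 3]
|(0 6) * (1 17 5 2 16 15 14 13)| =|(0 6)(1 17 5 2 16 15 14 13)| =8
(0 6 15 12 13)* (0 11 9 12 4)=[6, 1, 2, 3, 0, 5, 15, 7, 8, 12, 10, 9, 13, 11, 14, 4]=(0 6 15 4)(9 12 13 11)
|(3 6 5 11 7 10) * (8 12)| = 6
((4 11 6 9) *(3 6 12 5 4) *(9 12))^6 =(3 9 11 4 5 12 6)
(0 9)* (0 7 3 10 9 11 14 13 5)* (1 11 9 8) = (0 9 7 3 10 8 1 11 14 13 5) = [9, 11, 2, 10, 4, 0, 6, 3, 1, 7, 8, 14, 12, 5, 13]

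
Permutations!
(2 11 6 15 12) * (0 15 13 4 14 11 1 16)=(0 15 12 2 1 16)(4 14 11 6 13)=[15, 16, 1, 3, 14, 5, 13, 7, 8, 9, 10, 6, 2, 4, 11, 12, 0]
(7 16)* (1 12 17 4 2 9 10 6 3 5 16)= (1 12 17 4 2 9 10 6 3 5 16 7)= [0, 12, 9, 5, 2, 16, 3, 1, 8, 10, 6, 11, 17, 13, 14, 15, 7, 4]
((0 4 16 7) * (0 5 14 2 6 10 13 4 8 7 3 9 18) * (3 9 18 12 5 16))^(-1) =((0 8 7 16 9 12 5 14 2 6 10 13 4 3 18))^(-1) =(0 18 3 4 13 10 6 2 14 5 12 9 16 7 8)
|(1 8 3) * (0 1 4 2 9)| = 7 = |(0 1 8 3 4 2 9)|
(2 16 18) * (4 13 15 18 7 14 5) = [0, 1, 16, 3, 13, 4, 6, 14, 8, 9, 10, 11, 12, 15, 5, 18, 7, 17, 2] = (2 16 7 14 5 4 13 15 18)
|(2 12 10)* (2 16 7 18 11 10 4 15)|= 20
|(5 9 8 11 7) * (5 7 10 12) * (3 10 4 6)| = |(3 10 12 5 9 8 11 4 6)| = 9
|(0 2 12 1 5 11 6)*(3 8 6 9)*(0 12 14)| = |(0 2 14)(1 5 11 9 3 8 6 12)| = 24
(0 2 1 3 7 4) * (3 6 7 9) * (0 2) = (1 6 7 4 2)(3 9) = [0, 6, 1, 9, 2, 5, 7, 4, 8, 3]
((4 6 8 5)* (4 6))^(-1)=((5 6 8))^(-1)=(5 8 6)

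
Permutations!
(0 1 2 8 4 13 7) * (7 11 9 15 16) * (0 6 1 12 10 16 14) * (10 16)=[12, 2, 8, 3, 13, 5, 1, 6, 4, 15, 10, 9, 16, 11, 0, 14, 7]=(0 12 16 7 6 1 2 8 4 13 11 9 15 14)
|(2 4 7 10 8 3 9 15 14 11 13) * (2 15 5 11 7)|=10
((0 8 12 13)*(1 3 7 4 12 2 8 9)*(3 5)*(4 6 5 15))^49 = (15)(2 8)(3 7 6 5)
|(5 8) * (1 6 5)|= |(1 6 5 8)|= 4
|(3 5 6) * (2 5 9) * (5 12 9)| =3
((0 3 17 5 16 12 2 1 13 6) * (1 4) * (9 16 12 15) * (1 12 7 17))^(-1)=((0 3 1 13 6)(2 4 12)(5 7 17)(9 16 15))^(-1)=(0 6 13 1 3)(2 12 4)(5 17 7)(9 15 16)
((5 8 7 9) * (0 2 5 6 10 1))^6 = ((0 2 5 8 7 9 6 10 1))^6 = (0 6 8)(1 9 5)(2 10 7)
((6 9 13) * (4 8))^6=((4 8)(6 9 13))^6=(13)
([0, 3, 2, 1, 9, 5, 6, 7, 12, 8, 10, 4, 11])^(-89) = (1 3)(4 9 8 12 11)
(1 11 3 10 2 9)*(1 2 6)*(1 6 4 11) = (2 9)(3 10 4 11) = [0, 1, 9, 10, 11, 5, 6, 7, 8, 2, 4, 3]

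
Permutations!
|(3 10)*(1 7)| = 2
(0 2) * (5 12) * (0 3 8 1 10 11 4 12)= (0 2 3 8 1 10 11 4 12 5)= [2, 10, 3, 8, 12, 0, 6, 7, 1, 9, 11, 4, 5]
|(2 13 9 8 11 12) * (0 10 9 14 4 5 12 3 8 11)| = |(0 10 9 11 3 8)(2 13 14 4 5 12)| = 6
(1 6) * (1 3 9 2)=(1 6 3 9 2)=[0, 6, 1, 9, 4, 5, 3, 7, 8, 2]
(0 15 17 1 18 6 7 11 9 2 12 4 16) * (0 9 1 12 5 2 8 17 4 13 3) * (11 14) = (0 15 4 16 9 8 17 12 13 3)(1 18 6 7 14 11)(2 5) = [15, 18, 5, 0, 16, 2, 7, 14, 17, 8, 10, 1, 13, 3, 11, 4, 9, 12, 6]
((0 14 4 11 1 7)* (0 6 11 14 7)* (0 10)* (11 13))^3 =(0 13 10 6 1 7 11)(4 14)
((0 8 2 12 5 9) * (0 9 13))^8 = ((0 8 2 12 5 13))^8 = (0 2 5)(8 12 13)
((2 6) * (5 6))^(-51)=(6)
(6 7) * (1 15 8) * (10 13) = (1 15 8)(6 7)(10 13) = [0, 15, 2, 3, 4, 5, 7, 6, 1, 9, 13, 11, 12, 10, 14, 8]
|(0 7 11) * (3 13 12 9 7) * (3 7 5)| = 15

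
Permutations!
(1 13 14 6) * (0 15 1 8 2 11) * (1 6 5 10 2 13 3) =(0 15 6 8 13 14 5 10 2 11)(1 3) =[15, 3, 11, 1, 4, 10, 8, 7, 13, 9, 2, 0, 12, 14, 5, 6]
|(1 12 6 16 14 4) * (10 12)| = |(1 10 12 6 16 14 4)| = 7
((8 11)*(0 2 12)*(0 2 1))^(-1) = (0 1)(2 12)(8 11)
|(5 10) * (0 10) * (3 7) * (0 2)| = 4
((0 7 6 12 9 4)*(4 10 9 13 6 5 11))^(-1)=((0 7 5 11 4)(6 12 13)(9 10))^(-1)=(0 4 11 5 7)(6 13 12)(9 10)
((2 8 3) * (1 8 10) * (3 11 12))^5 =(1 2 12 8 10 3 11)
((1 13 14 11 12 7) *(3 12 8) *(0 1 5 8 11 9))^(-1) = ((0 1 13 14 9)(3 12 7 5 8))^(-1) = (0 9 14 13 1)(3 8 5 7 12)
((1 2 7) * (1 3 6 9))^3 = (1 3)(2 6)(7 9) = ((1 2 7 3 6 9))^3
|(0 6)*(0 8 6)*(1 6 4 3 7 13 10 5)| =|(1 6 8 4 3 7 13 10 5)| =9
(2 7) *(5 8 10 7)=(2 5 8 10 7)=[0, 1, 5, 3, 4, 8, 6, 2, 10, 9, 7]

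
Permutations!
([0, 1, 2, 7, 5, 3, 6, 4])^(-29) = (3 5 4 7)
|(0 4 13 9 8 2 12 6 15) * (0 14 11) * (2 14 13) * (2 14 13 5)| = 60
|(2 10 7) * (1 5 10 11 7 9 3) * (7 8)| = 20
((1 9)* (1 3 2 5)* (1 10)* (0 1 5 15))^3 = (0 3)(1 2)(5 10)(9 15)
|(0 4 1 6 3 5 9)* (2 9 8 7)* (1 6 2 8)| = 8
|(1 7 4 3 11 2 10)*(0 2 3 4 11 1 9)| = 4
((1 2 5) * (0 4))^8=(1 5 2)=((0 4)(1 2 5))^8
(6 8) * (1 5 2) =(1 5 2)(6 8) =[0, 5, 1, 3, 4, 2, 8, 7, 6]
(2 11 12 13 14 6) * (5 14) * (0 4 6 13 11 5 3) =(0 4 6 2 5 14 13 3)(11 12) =[4, 1, 5, 0, 6, 14, 2, 7, 8, 9, 10, 12, 11, 3, 13]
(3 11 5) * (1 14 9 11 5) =[0, 14, 2, 5, 4, 3, 6, 7, 8, 11, 10, 1, 12, 13, 9] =(1 14 9 11)(3 5)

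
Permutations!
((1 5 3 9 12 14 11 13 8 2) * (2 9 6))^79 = ((1 5 3 6 2)(8 9 12 14 11 13))^79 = (1 2 6 3 5)(8 9 12 14 11 13)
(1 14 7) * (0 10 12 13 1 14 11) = (0 10 12 13 1 11)(7 14) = [10, 11, 2, 3, 4, 5, 6, 14, 8, 9, 12, 0, 13, 1, 7]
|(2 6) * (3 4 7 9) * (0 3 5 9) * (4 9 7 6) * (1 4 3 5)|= 6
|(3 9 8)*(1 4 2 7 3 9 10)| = |(1 4 2 7 3 10)(8 9)| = 6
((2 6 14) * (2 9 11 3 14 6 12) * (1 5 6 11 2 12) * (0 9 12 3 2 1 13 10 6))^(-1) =((0 9 1 5)(2 13 10 6 11)(3 14 12))^(-1) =(0 5 1 9)(2 11 6 10 13)(3 12 14)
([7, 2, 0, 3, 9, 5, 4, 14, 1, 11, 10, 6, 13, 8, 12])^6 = [1, 13, 8, 3, 11, 5, 9, 2, 12, 6, 10, 4, 7, 14, 0]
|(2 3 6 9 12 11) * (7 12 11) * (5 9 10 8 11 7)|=|(2 3 6 10 8 11)(5 9 7 12)|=12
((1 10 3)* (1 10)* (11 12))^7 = ((3 10)(11 12))^7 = (3 10)(11 12)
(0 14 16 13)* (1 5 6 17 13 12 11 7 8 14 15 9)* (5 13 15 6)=(0 6 17 15 9 1 13)(7 8 14 16 12 11)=[6, 13, 2, 3, 4, 5, 17, 8, 14, 1, 10, 7, 11, 0, 16, 9, 12, 15]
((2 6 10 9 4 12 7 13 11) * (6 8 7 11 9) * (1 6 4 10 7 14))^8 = ((1 6 7 13 9 10 4 12 11 2 8 14))^8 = (1 11 9)(2 10 6)(4 7 8)(12 13 14)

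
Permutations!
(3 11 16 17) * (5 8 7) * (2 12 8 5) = (2 12 8 7)(3 11 16 17) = [0, 1, 12, 11, 4, 5, 6, 2, 7, 9, 10, 16, 8, 13, 14, 15, 17, 3]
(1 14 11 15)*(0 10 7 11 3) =[10, 14, 2, 0, 4, 5, 6, 11, 8, 9, 7, 15, 12, 13, 3, 1] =(0 10 7 11 15 1 14 3)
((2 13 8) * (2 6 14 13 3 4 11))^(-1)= ((2 3 4 11)(6 14 13 8))^(-1)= (2 11 4 3)(6 8 13 14)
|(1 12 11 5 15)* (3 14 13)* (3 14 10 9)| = 30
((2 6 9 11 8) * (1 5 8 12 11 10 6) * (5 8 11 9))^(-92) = (1 8 2)(5 10 12)(6 9 11)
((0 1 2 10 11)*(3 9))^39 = (0 11 10 2 1)(3 9) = ((0 1 2 10 11)(3 9))^39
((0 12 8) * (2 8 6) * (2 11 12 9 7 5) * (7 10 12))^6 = ((0 9 10 12 6 11 7 5 2 8))^6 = (0 7 10 2 6)(5 12 8 11 9)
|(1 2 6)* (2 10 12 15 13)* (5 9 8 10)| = |(1 5 9 8 10 12 15 13 2 6)| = 10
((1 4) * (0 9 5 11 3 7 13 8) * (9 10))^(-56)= (0 13 3 5 10 8 7 11 9)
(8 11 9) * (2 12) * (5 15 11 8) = (2 12)(5 15 11 9) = [0, 1, 12, 3, 4, 15, 6, 7, 8, 5, 10, 9, 2, 13, 14, 11]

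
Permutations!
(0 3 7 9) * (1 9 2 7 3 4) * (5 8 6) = (0 4 1 9)(2 7)(5 8 6) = [4, 9, 7, 3, 1, 8, 5, 2, 6, 0]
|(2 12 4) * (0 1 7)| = |(0 1 7)(2 12 4)| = 3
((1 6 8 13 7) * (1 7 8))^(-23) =((1 6)(8 13))^(-23) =(1 6)(8 13)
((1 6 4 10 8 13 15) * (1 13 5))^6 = (15)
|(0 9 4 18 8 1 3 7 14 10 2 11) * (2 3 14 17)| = 13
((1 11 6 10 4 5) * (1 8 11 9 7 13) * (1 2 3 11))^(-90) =(1 11)(2 5)(3 8)(4 13)(6 9)(7 10) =((1 9 7 13 2 3 11 6 10 4 5 8))^(-90)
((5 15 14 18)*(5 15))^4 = (14 18 15)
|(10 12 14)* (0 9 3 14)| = 6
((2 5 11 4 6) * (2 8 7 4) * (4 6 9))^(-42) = (11)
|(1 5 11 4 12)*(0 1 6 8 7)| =9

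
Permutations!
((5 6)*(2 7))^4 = ((2 7)(5 6))^4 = (7)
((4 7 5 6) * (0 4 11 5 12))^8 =(12)(5 11 6)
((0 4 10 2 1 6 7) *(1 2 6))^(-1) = ((0 4 10 6 7))^(-1) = (0 7 6 10 4)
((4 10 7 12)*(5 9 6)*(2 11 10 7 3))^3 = (12)(2 3 10 11)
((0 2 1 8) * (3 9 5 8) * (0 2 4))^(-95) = (0 4)(1 3 9 5 8 2)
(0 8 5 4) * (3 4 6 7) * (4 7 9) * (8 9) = (0 9 4)(3 7)(5 6 8) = [9, 1, 2, 7, 0, 6, 8, 3, 5, 4]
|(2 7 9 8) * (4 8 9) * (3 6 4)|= |(9)(2 7 3 6 4 8)|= 6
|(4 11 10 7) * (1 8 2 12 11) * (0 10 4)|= |(0 10 7)(1 8 2 12 11 4)|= 6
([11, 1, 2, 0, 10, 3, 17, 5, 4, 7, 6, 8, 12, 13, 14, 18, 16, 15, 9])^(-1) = (0 3 5 7 9 18 15 17 6 10 4 8 11)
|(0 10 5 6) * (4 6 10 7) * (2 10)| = 12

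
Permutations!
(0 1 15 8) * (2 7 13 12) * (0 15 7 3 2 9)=[1, 7, 3, 2, 4, 5, 6, 13, 15, 0, 10, 11, 9, 12, 14, 8]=(0 1 7 13 12 9)(2 3)(8 15)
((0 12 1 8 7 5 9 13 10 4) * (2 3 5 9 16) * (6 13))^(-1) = ((0 12 1 8 7 9 6 13 10 4)(2 3 5 16))^(-1) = (0 4 10 13 6 9 7 8 1 12)(2 16 5 3)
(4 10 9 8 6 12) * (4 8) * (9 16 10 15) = (4 15 9)(6 12 8)(10 16) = [0, 1, 2, 3, 15, 5, 12, 7, 6, 4, 16, 11, 8, 13, 14, 9, 10]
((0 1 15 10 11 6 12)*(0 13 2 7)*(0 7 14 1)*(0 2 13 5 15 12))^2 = (0 14 12 15 11)(1 5 10 6 2)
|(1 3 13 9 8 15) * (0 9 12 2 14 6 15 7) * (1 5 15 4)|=8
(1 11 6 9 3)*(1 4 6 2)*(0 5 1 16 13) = [5, 11, 16, 4, 6, 1, 9, 7, 8, 3, 10, 2, 12, 0, 14, 15, 13] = (0 5 1 11 2 16 13)(3 4 6 9)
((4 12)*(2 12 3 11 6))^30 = (12)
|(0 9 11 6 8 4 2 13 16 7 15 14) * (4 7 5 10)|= 24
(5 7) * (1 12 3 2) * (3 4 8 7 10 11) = (1 12 4 8 7 5 10 11 3 2) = [0, 12, 1, 2, 8, 10, 6, 5, 7, 9, 11, 3, 4]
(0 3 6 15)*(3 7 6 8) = (0 7 6 15)(3 8) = [7, 1, 2, 8, 4, 5, 15, 6, 3, 9, 10, 11, 12, 13, 14, 0]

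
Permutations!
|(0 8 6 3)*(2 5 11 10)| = |(0 8 6 3)(2 5 11 10)| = 4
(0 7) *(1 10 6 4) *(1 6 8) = [7, 10, 2, 3, 6, 5, 4, 0, 1, 9, 8] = (0 7)(1 10 8)(4 6)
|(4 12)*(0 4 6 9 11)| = 6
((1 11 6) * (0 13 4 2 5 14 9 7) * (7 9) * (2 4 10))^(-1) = (0 7 14 5 2 10 13)(1 6 11)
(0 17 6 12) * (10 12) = (0 17 6 10 12) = [17, 1, 2, 3, 4, 5, 10, 7, 8, 9, 12, 11, 0, 13, 14, 15, 16, 6]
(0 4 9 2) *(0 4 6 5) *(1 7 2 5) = [6, 7, 4, 3, 9, 0, 1, 2, 8, 5] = (0 6 1 7 2 4 9 5)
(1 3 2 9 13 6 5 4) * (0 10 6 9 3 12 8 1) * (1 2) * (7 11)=[10, 12, 3, 1, 0, 4, 5, 11, 2, 13, 6, 7, 8, 9]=(0 10 6 5 4)(1 12 8 2 3)(7 11)(9 13)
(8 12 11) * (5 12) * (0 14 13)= (0 14 13)(5 12 11 8)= [14, 1, 2, 3, 4, 12, 6, 7, 5, 9, 10, 8, 11, 0, 13]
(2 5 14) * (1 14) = (1 14 2 5) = [0, 14, 5, 3, 4, 1, 6, 7, 8, 9, 10, 11, 12, 13, 2]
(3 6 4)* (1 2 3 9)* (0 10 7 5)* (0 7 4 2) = (0 10 4 9 1)(2 3 6)(5 7) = [10, 0, 3, 6, 9, 7, 2, 5, 8, 1, 4]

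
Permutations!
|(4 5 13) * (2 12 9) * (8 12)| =12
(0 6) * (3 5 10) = (0 6)(3 5 10) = [6, 1, 2, 5, 4, 10, 0, 7, 8, 9, 3]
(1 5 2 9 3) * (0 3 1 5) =(0 3 5 2 9 1) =[3, 0, 9, 5, 4, 2, 6, 7, 8, 1]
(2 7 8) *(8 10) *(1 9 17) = (1 9 17)(2 7 10 8) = [0, 9, 7, 3, 4, 5, 6, 10, 2, 17, 8, 11, 12, 13, 14, 15, 16, 1]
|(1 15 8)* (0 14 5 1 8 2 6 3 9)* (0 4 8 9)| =|(0 14 5 1 15 2 6 3)(4 8 9)| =24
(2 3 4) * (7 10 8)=(2 3 4)(7 10 8)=[0, 1, 3, 4, 2, 5, 6, 10, 7, 9, 8]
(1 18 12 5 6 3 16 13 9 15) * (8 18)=(1 8 18 12 5 6 3 16 13 9 15)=[0, 8, 2, 16, 4, 6, 3, 7, 18, 15, 10, 11, 5, 9, 14, 1, 13, 17, 12]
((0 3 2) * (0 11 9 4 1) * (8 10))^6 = ((0 3 2 11 9 4 1)(8 10))^6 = (0 1 4 9 11 2 3)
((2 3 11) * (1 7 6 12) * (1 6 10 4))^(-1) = (1 4 10 7)(2 11 3)(6 12)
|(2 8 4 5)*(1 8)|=|(1 8 4 5 2)|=5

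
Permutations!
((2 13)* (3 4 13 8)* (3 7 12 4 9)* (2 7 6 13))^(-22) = ((2 8 6 13 7 12 4)(3 9))^(-22) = (2 4 12 7 13 6 8)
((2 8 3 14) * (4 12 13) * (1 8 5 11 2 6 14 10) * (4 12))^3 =((1 8 3 10)(2 5 11)(6 14)(12 13))^3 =(1 10 3 8)(6 14)(12 13)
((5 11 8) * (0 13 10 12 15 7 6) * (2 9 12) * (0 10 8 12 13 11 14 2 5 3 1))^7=((0 11 12 15 7 6 10 5 14 2 9 13 8 3 1))^7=(0 5 1 10 3 6 8 7 13 15 9 12 2 11 14)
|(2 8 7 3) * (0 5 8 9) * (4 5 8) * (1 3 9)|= 12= |(0 8 7 9)(1 3 2)(4 5)|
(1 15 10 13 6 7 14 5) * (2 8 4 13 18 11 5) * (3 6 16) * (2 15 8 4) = (1 8 2 4 13 16 3 6 7 14 15 10 18 11 5) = [0, 8, 4, 6, 13, 1, 7, 14, 2, 9, 18, 5, 12, 16, 15, 10, 3, 17, 11]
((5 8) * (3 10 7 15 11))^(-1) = ((3 10 7 15 11)(5 8))^(-1) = (3 11 15 7 10)(5 8)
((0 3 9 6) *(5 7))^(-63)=(0 3 9 6)(5 7)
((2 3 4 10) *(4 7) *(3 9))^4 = (2 4 3)(7 9 10) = ((2 9 3 7 4 10))^4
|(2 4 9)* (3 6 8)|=3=|(2 4 9)(3 6 8)|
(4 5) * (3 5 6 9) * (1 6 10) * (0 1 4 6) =[1, 0, 2, 5, 10, 6, 9, 7, 8, 3, 4] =(0 1)(3 5 6 9)(4 10)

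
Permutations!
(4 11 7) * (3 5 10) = (3 5 10)(4 11 7) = [0, 1, 2, 5, 11, 10, 6, 4, 8, 9, 3, 7]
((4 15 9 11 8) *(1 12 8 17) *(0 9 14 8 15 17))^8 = ((0 9 11)(1 12 15 14 8 4 17))^8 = (0 11 9)(1 12 15 14 8 4 17)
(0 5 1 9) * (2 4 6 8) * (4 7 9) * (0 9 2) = (9)(0 5 1 4 6 8)(2 7) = [5, 4, 7, 3, 6, 1, 8, 2, 0, 9]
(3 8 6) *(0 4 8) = [4, 1, 2, 0, 8, 5, 3, 7, 6] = (0 4 8 6 3)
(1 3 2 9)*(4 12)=(1 3 2 9)(4 12)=[0, 3, 9, 2, 12, 5, 6, 7, 8, 1, 10, 11, 4]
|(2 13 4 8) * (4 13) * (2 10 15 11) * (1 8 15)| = 12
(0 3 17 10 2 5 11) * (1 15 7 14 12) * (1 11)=(0 3 17 10 2 5 1 15 7 14 12 11)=[3, 15, 5, 17, 4, 1, 6, 14, 8, 9, 2, 0, 11, 13, 12, 7, 16, 10]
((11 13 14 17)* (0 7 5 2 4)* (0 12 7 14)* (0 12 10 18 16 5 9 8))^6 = (18)(0 7 11)(8 12 17)(9 13 14)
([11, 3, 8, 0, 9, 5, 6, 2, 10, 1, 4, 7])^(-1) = [3, 9, 7, 1, 10, 5, 6, 11, 2, 4, 8, 0]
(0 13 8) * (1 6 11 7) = [13, 6, 2, 3, 4, 5, 11, 1, 0, 9, 10, 7, 12, 8] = (0 13 8)(1 6 11 7)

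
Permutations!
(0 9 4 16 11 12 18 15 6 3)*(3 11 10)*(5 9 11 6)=(0 11 12 18 15 5 9 4 16 10 3)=[11, 1, 2, 0, 16, 9, 6, 7, 8, 4, 3, 12, 18, 13, 14, 5, 10, 17, 15]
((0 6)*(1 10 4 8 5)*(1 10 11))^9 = ((0 6)(1 11)(4 8 5 10))^9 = (0 6)(1 11)(4 8 5 10)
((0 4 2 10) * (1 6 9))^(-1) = (0 10 2 4)(1 9 6)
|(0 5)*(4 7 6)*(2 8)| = 6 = |(0 5)(2 8)(4 7 6)|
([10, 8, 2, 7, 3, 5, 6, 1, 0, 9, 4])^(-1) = (0 8 1 7 3 4 10)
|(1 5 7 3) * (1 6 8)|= |(1 5 7 3 6 8)|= 6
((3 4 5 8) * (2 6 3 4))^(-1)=(2 3 6)(4 8 5)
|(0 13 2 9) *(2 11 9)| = 4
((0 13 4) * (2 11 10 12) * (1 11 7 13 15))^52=((0 15 1 11 10 12 2 7 13 4))^52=(0 1 10 2 13)(4 15 11 12 7)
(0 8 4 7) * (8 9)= (0 9 8 4 7)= [9, 1, 2, 3, 7, 5, 6, 0, 4, 8]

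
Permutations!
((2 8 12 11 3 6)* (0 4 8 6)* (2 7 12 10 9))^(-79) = ((0 4 8 10 9 2 6 7 12 11 3))^(-79) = (0 11 7 2 10 4 3 12 6 9 8)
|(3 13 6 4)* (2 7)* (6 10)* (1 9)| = |(1 9)(2 7)(3 13 10 6 4)| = 10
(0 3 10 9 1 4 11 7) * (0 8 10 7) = [3, 4, 2, 7, 11, 5, 6, 8, 10, 1, 9, 0] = (0 3 7 8 10 9 1 4 11)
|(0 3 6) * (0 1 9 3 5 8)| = |(0 5 8)(1 9 3 6)| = 12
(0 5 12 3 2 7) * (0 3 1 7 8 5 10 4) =(0 10 4)(1 7 3 2 8 5 12) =[10, 7, 8, 2, 0, 12, 6, 3, 5, 9, 4, 11, 1]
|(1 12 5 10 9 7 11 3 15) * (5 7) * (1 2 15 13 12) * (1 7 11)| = |(1 7)(2 15)(3 13 12 11)(5 10 9)| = 12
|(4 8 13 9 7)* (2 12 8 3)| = 8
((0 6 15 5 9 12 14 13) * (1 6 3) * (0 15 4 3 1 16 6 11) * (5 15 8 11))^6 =((0 1 5 9 12 14 13 8 11)(3 16 6 4))^6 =(0 13 9)(1 8 12)(3 6)(4 16)(5 11 14)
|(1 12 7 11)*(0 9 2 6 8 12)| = 9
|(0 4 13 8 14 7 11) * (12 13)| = |(0 4 12 13 8 14 7 11)| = 8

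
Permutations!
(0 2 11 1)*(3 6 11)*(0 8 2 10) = (0 10)(1 8 2 3 6 11) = [10, 8, 3, 6, 4, 5, 11, 7, 2, 9, 0, 1]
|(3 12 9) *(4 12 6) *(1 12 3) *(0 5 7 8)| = 12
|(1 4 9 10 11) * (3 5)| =10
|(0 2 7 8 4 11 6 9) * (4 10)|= |(0 2 7 8 10 4 11 6 9)|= 9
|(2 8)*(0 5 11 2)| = 5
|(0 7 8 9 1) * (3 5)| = 10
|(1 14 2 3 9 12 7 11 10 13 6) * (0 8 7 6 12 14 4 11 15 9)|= |(0 8 7 15 9 14 2 3)(1 4 11 10 13 12 6)|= 56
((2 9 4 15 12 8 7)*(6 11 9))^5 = ((2 6 11 9 4 15 12 8 7))^5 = (2 15 6 12 11 8 9 7 4)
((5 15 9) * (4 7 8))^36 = (15) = ((4 7 8)(5 15 9))^36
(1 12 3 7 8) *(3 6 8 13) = (1 12 6 8)(3 7 13) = [0, 12, 2, 7, 4, 5, 8, 13, 1, 9, 10, 11, 6, 3]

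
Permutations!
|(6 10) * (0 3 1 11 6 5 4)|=8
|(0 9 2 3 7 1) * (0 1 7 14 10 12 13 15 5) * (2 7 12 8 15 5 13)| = |(0 9 7 12 2 3 14 10 8 15 13 5)| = 12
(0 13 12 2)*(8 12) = (0 13 8 12 2) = [13, 1, 0, 3, 4, 5, 6, 7, 12, 9, 10, 11, 2, 8]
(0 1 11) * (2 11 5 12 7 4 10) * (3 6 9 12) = (0 1 5 3 6 9 12 7 4 10 2 11) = [1, 5, 11, 6, 10, 3, 9, 4, 8, 12, 2, 0, 7]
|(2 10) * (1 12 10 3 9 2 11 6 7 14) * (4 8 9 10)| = |(1 12 4 8 9 2 3 10 11 6 7 14)| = 12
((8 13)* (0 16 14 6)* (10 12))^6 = ((0 16 14 6)(8 13)(10 12))^6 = (0 14)(6 16)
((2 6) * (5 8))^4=(8)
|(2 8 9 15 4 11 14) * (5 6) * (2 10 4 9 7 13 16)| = |(2 8 7 13 16)(4 11 14 10)(5 6)(9 15)| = 20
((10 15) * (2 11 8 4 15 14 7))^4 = (2 15)(4 7)(8 14)(10 11)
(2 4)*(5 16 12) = [0, 1, 4, 3, 2, 16, 6, 7, 8, 9, 10, 11, 5, 13, 14, 15, 12] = (2 4)(5 16 12)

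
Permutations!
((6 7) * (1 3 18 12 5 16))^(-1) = ((1 3 18 12 5 16)(6 7))^(-1) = (1 16 5 12 18 3)(6 7)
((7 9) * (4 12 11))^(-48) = (12)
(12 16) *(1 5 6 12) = (1 5 6 12 16) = [0, 5, 2, 3, 4, 6, 12, 7, 8, 9, 10, 11, 16, 13, 14, 15, 1]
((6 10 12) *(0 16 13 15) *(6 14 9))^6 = ((0 16 13 15)(6 10 12 14 9))^6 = (0 13)(6 10 12 14 9)(15 16)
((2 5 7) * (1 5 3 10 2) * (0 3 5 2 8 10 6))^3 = (1 7 5 2)(8 10)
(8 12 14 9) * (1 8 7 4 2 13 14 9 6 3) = [0, 8, 13, 1, 2, 5, 3, 4, 12, 7, 10, 11, 9, 14, 6] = (1 8 12 9 7 4 2 13 14 6 3)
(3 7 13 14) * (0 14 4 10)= (0 14 3 7 13 4 10)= [14, 1, 2, 7, 10, 5, 6, 13, 8, 9, 0, 11, 12, 4, 3]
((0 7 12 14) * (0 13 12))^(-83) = (0 7)(12 14 13)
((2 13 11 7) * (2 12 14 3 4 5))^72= ((2 13 11 7 12 14 3 4 5))^72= (14)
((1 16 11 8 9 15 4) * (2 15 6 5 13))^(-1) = ((1 16 11 8 9 6 5 13 2 15 4))^(-1) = (1 4 15 2 13 5 6 9 8 11 16)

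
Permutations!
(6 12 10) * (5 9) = (5 9)(6 12 10) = [0, 1, 2, 3, 4, 9, 12, 7, 8, 5, 6, 11, 10]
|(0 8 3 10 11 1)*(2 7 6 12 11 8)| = 21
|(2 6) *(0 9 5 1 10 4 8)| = |(0 9 5 1 10 4 8)(2 6)| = 14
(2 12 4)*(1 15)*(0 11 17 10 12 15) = (0 11 17 10 12 4 2 15 1) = [11, 0, 15, 3, 2, 5, 6, 7, 8, 9, 12, 17, 4, 13, 14, 1, 16, 10]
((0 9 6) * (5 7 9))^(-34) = (0 5 7 9 6)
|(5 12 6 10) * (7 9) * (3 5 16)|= 6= |(3 5 12 6 10 16)(7 9)|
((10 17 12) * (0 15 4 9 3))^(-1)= ((0 15 4 9 3)(10 17 12))^(-1)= (0 3 9 4 15)(10 12 17)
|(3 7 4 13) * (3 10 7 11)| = |(3 11)(4 13 10 7)| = 4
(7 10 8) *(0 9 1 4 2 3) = [9, 4, 3, 0, 2, 5, 6, 10, 7, 1, 8] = (0 9 1 4 2 3)(7 10 8)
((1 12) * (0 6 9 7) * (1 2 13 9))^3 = (0 12 9 6 2 7 1 13)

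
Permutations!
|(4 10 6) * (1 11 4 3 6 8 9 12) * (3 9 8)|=|(1 11 4 10 3 6 9 12)|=8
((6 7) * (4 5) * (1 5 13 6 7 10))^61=(1 5 4 13 6 10)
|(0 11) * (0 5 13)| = 4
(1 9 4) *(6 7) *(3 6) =(1 9 4)(3 6 7) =[0, 9, 2, 6, 1, 5, 7, 3, 8, 4]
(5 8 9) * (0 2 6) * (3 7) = [2, 1, 6, 7, 4, 8, 0, 3, 9, 5] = (0 2 6)(3 7)(5 8 9)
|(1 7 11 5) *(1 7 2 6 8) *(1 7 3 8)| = 15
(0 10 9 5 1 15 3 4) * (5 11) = (0 10 9 11 5 1 15 3 4) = [10, 15, 2, 4, 0, 1, 6, 7, 8, 11, 9, 5, 12, 13, 14, 3]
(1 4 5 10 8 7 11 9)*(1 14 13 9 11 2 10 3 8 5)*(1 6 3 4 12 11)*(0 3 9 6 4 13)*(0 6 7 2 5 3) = (1 12 11)(2 10 3 8)(5 13 7)(6 9 14) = [0, 12, 10, 8, 4, 13, 9, 5, 2, 14, 3, 1, 11, 7, 6]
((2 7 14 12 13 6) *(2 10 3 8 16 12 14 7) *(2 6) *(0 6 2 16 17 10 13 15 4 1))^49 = (0 6 13 16 12 15 4 1)(3 8 17 10) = ((0 6 13 16 12 15 4 1)(3 8 17 10))^49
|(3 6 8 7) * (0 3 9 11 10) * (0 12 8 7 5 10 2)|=|(0 3 6 7 9 11 2)(5 10 12 8)|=28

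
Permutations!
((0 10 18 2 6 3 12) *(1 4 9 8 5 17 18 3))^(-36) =((0 10 3 12)(1 4 9 8 5 17 18 2 6))^(-36) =(18)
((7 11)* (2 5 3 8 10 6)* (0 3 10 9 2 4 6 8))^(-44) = ((0 3)(2 5 10 8 9)(4 6)(7 11))^(-44) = (11)(2 5 10 8 9)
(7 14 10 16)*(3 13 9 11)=(3 13 9 11)(7 14 10 16)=[0, 1, 2, 13, 4, 5, 6, 14, 8, 11, 16, 3, 12, 9, 10, 15, 7]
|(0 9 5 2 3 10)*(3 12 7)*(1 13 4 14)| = |(0 9 5 2 12 7 3 10)(1 13 4 14)| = 8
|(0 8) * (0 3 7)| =4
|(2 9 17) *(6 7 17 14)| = 6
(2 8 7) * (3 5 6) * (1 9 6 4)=[0, 9, 8, 5, 1, 4, 3, 2, 7, 6]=(1 9 6 3 5 4)(2 8 7)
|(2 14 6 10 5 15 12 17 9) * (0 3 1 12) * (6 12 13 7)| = 45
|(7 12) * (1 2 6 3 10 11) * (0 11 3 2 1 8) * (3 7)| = 12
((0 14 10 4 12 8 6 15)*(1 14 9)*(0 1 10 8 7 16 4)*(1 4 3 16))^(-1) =(0 10 9)(1 7 12 4 15 6 8 14)(3 16)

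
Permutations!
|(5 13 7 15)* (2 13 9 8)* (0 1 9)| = |(0 1 9 8 2 13 7 15 5)| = 9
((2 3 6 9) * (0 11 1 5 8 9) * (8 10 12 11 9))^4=((0 9 2 3 6)(1 5 10 12 11))^4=(0 6 3 2 9)(1 11 12 10 5)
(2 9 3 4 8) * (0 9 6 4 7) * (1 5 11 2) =(0 9 3 7)(1 5 11 2 6 4 8) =[9, 5, 6, 7, 8, 11, 4, 0, 1, 3, 10, 2]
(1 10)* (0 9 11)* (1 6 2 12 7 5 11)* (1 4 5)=(0 9 4 5 11)(1 10 6 2 12 7)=[9, 10, 12, 3, 5, 11, 2, 1, 8, 4, 6, 0, 7]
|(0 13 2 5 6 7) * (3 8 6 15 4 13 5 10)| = |(0 5 15 4 13 2 10 3 8 6 7)| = 11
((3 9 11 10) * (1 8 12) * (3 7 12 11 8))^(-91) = (1 10 9 12 11 3 7 8)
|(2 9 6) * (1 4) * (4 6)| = 5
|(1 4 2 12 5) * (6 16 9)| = 15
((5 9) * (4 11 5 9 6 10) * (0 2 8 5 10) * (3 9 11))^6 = ((0 2 8 5 6)(3 9 11 10 4))^6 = (0 2 8 5 6)(3 9 11 10 4)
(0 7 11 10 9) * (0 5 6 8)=(0 7 11 10 9 5 6 8)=[7, 1, 2, 3, 4, 6, 8, 11, 0, 5, 9, 10]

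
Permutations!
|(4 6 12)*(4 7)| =4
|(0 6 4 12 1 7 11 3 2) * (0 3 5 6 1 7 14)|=6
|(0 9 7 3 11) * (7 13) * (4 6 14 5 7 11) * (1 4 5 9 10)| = 9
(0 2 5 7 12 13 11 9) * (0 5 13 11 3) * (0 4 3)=(0 2 13)(3 4)(5 7 12 11 9)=[2, 1, 13, 4, 3, 7, 6, 12, 8, 5, 10, 9, 11, 0]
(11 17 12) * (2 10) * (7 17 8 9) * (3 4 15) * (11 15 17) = (2 10)(3 4 17 12 15)(7 11 8 9) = [0, 1, 10, 4, 17, 5, 6, 11, 9, 7, 2, 8, 15, 13, 14, 3, 16, 12]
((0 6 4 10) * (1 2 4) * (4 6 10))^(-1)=((0 10)(1 2 6))^(-1)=(0 10)(1 6 2)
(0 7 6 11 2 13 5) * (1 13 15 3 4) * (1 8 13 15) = (0 7 6 11 2 1 15 3 4 8 13 5) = [7, 15, 1, 4, 8, 0, 11, 6, 13, 9, 10, 2, 12, 5, 14, 3]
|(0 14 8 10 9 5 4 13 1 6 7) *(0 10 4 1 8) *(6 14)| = |(0 6 7 10 9 5 1 14)(4 13 8)| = 24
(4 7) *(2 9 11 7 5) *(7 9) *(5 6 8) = (2 7 4 6 8 5)(9 11) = [0, 1, 7, 3, 6, 2, 8, 4, 5, 11, 10, 9]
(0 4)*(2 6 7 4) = [2, 1, 6, 3, 0, 5, 7, 4] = (0 2 6 7 4)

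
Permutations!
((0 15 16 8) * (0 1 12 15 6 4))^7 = ((0 6 4)(1 12 15 16 8))^7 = (0 6 4)(1 15 8 12 16)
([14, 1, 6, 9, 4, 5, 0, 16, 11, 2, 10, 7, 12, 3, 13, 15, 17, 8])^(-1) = (0 6 2 9 3 13 14)(7 11 8 17 16)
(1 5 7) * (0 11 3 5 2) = [11, 2, 0, 5, 4, 7, 6, 1, 8, 9, 10, 3] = (0 11 3 5 7 1 2)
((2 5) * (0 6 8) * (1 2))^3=(8)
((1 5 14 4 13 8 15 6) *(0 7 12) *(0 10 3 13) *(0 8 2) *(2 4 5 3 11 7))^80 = ((0 2)(1 3 13 4 8 15 6)(5 14)(7 12 10 11))^80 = (1 4 6 13 15 3 8)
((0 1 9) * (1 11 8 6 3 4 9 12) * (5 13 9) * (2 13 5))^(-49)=((0 11 8 6 3 4 2 13 9)(1 12))^(-49)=(0 4 11 2 8 13 6 9 3)(1 12)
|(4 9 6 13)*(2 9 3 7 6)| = 10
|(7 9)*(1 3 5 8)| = 4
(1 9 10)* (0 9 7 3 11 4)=(0 9 10 1 7 3 11 4)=[9, 7, 2, 11, 0, 5, 6, 3, 8, 10, 1, 4]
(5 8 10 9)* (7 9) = [0, 1, 2, 3, 4, 8, 6, 9, 10, 5, 7] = (5 8 10 7 9)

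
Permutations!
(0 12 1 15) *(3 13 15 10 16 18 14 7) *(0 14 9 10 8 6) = (0 12 1 8 6)(3 13 15 14 7)(9 10 16 18) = [12, 8, 2, 13, 4, 5, 0, 3, 6, 10, 16, 11, 1, 15, 7, 14, 18, 17, 9]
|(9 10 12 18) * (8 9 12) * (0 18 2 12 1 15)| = 12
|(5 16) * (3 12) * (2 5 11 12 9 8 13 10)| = 10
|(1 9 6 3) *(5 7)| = 4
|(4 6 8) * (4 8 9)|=3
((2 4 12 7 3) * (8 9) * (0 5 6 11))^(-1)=(0 11 6 5)(2 3 7 12 4)(8 9)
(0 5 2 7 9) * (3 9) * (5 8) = (0 8 5 2 7 3 9) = [8, 1, 7, 9, 4, 2, 6, 3, 5, 0]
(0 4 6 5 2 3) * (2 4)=(0 2 3)(4 6 5)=[2, 1, 3, 0, 6, 4, 5]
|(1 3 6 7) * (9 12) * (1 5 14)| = 6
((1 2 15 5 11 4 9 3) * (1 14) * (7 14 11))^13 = (1 2 15 5 7 14)(3 11 4 9)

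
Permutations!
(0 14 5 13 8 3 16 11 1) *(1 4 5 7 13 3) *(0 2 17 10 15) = [14, 2, 17, 16, 5, 3, 6, 13, 1, 9, 15, 4, 12, 8, 7, 0, 11, 10] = (0 14 7 13 8 1 2 17 10 15)(3 16 11 4 5)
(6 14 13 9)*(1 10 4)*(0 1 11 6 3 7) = (0 1 10 4 11 6 14 13 9 3 7) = [1, 10, 2, 7, 11, 5, 14, 0, 8, 3, 4, 6, 12, 9, 13]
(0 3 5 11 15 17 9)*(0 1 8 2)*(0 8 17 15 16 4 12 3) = (1 17 9)(2 8)(3 5 11 16 4 12) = [0, 17, 8, 5, 12, 11, 6, 7, 2, 1, 10, 16, 3, 13, 14, 15, 4, 9]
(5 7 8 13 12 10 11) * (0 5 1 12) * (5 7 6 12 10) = (0 7 8 13)(1 10 11)(5 6 12) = [7, 10, 2, 3, 4, 6, 12, 8, 13, 9, 11, 1, 5, 0]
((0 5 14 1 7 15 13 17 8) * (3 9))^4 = ((0 5 14 1 7 15 13 17 8)(3 9))^4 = (0 7 8 1 17 14 13 5 15)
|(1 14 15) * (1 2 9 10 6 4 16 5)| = 10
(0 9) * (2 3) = [9, 1, 3, 2, 4, 5, 6, 7, 8, 0] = (0 9)(2 3)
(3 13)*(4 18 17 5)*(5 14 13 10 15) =(3 10 15 5 4 18 17 14 13) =[0, 1, 2, 10, 18, 4, 6, 7, 8, 9, 15, 11, 12, 3, 13, 5, 16, 14, 17]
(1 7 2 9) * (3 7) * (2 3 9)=(1 9)(3 7)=[0, 9, 2, 7, 4, 5, 6, 3, 8, 1]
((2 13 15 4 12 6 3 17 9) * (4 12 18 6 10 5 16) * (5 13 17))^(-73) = (2 9 17)(3 6 18 4 16 5)(10 12 15 13)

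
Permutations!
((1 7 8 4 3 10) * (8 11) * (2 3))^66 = (1 11 4 3)(2 10 7 8)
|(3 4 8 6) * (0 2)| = |(0 2)(3 4 8 6)| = 4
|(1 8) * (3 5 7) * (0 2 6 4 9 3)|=|(0 2 6 4 9 3 5 7)(1 8)|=8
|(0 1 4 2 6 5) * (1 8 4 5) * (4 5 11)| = 15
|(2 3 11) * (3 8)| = 4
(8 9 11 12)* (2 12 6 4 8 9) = (2 12 9 11 6 4 8) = [0, 1, 12, 3, 8, 5, 4, 7, 2, 11, 10, 6, 9]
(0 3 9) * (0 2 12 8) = (0 3 9 2 12 8) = [3, 1, 12, 9, 4, 5, 6, 7, 0, 2, 10, 11, 8]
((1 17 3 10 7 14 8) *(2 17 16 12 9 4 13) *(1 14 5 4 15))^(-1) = (1 15 9 12 16)(2 13 4 5 7 10 3 17)(8 14)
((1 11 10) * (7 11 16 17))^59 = ((1 16 17 7 11 10))^59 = (1 10 11 7 17 16)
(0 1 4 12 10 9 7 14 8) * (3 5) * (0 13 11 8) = [1, 4, 2, 5, 12, 3, 6, 14, 13, 7, 9, 8, 10, 11, 0] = (0 1 4 12 10 9 7 14)(3 5)(8 13 11)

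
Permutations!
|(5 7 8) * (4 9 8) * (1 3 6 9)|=8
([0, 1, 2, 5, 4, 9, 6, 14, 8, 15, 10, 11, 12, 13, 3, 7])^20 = [0, 1, 2, 9, 4, 15, 6, 3, 8, 7, 10, 11, 12, 13, 5, 14]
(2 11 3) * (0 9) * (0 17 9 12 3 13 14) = (0 12 3 2 11 13 14)(9 17) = [12, 1, 11, 2, 4, 5, 6, 7, 8, 17, 10, 13, 3, 14, 0, 15, 16, 9]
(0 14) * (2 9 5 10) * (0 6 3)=(0 14 6 3)(2 9 5 10)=[14, 1, 9, 0, 4, 10, 3, 7, 8, 5, 2, 11, 12, 13, 6]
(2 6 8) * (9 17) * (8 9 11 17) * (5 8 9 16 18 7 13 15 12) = (2 6 16 18 7 13 15 12 5 8)(11 17) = [0, 1, 6, 3, 4, 8, 16, 13, 2, 9, 10, 17, 5, 15, 14, 12, 18, 11, 7]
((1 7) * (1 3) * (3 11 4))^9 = ((1 7 11 4 3))^9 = (1 3 4 11 7)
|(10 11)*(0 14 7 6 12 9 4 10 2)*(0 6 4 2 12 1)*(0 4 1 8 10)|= 35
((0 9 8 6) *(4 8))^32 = (0 4 6 9 8)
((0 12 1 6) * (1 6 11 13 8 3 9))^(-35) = (0 12 6)(1 11 13 8 3 9)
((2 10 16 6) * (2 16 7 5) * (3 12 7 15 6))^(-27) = ((2 10 15 6 16 3 12 7 5))^(-27) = (16)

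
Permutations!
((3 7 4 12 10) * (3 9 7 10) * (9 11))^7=(12)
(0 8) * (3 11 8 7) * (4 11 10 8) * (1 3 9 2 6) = (0 7 9 2 6 1 3 10 8)(4 11) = [7, 3, 6, 10, 11, 5, 1, 9, 0, 2, 8, 4]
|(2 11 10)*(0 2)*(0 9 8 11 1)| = 12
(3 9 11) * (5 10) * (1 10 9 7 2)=(1 10 5 9 11 3 7 2)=[0, 10, 1, 7, 4, 9, 6, 2, 8, 11, 5, 3]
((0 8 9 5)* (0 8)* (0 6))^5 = ((0 6)(5 8 9))^5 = (0 6)(5 9 8)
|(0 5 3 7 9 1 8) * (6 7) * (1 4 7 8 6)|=|(0 5 3 1 6 8)(4 7 9)|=6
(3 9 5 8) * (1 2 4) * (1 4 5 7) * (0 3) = (0 3 9 7 1 2 5 8) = [3, 2, 5, 9, 4, 8, 6, 1, 0, 7]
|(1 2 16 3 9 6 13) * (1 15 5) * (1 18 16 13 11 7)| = 12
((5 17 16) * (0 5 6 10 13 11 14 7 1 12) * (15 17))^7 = (0 13 5 11 15 14 17 7 16 1 6 12 10)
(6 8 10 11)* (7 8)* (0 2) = [2, 1, 0, 3, 4, 5, 7, 8, 10, 9, 11, 6] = (0 2)(6 7 8 10 11)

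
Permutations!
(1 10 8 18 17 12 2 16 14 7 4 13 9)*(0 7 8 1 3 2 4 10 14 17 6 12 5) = (0 7 10 1 14 8 18 6 12 4 13 9 3 2 16 17 5) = [7, 14, 16, 2, 13, 0, 12, 10, 18, 3, 1, 11, 4, 9, 8, 15, 17, 5, 6]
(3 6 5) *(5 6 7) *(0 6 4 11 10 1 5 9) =(0 6 4 11 10 1 5 3 7 9) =[6, 5, 2, 7, 11, 3, 4, 9, 8, 0, 1, 10]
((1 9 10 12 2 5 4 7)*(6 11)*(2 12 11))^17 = (12)(1 7 4 5 2 6 11 10 9) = ((12)(1 9 10 11 6 2 5 4 7))^17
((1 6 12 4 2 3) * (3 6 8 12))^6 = (1 3 6 2 4 12 8)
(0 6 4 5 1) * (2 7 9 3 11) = [6, 0, 7, 11, 5, 1, 4, 9, 8, 3, 10, 2] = (0 6 4 5 1)(2 7 9 3 11)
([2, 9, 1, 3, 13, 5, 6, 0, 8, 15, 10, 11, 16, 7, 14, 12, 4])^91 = [2, 9, 1, 3, 13, 5, 6, 0, 8, 15, 10, 11, 16, 7, 14, 12, 4]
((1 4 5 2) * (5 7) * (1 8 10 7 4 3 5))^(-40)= ((1 3 5 2 8 10 7))^(-40)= (1 5 8 7 3 2 10)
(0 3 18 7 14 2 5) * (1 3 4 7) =(0 4 7 14 2 5)(1 3 18) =[4, 3, 5, 18, 7, 0, 6, 14, 8, 9, 10, 11, 12, 13, 2, 15, 16, 17, 1]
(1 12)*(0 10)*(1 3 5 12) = (0 10)(3 5 12) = [10, 1, 2, 5, 4, 12, 6, 7, 8, 9, 0, 11, 3]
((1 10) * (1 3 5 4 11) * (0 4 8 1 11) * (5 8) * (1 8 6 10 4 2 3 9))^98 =((11)(0 2 3 6 10 9 1 4))^98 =(11)(0 3 10 1)(2 6 9 4)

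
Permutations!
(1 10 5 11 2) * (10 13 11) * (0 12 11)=[12, 13, 1, 3, 4, 10, 6, 7, 8, 9, 5, 2, 11, 0]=(0 12 11 2 1 13)(5 10)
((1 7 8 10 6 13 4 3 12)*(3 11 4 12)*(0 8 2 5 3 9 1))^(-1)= ((0 8 10 6 13 12)(1 7 2 5 3 9)(4 11))^(-1)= (0 12 13 6 10 8)(1 9 3 5 2 7)(4 11)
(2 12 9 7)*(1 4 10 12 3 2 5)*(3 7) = [0, 4, 7, 2, 10, 1, 6, 5, 8, 3, 12, 11, 9] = (1 4 10 12 9 3 2 7 5)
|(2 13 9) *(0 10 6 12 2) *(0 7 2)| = |(0 10 6 12)(2 13 9 7)| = 4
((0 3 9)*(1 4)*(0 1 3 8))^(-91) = ((0 8)(1 4 3 9))^(-91) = (0 8)(1 4 3 9)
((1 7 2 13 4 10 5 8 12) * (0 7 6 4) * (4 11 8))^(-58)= ((0 7 2 13)(1 6 11 8 12)(4 10 5))^(-58)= (0 2)(1 11 12 6 8)(4 5 10)(7 13)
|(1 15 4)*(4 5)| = |(1 15 5 4)| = 4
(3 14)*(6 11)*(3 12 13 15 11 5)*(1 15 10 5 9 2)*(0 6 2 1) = (0 6 9 1 15 11 2)(3 14 12 13 10 5) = [6, 15, 0, 14, 4, 3, 9, 7, 8, 1, 5, 2, 13, 10, 12, 11]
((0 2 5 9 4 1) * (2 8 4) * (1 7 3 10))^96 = ((0 8 4 7 3 10 1)(2 5 9))^96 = (0 10 7 8 1 3 4)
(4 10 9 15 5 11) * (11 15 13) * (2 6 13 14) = (2 6 13 11 4 10 9 14)(5 15) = [0, 1, 6, 3, 10, 15, 13, 7, 8, 14, 9, 4, 12, 11, 2, 5]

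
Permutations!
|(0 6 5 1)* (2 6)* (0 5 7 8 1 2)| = |(1 5 2 6 7 8)| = 6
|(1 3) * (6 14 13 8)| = 4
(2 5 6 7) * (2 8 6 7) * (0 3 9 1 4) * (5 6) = (0 3 9 1 4)(2 6)(5 7 8) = [3, 4, 6, 9, 0, 7, 2, 8, 5, 1]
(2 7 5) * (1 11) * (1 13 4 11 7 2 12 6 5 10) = (1 7 10)(4 11 13)(5 12 6) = [0, 7, 2, 3, 11, 12, 5, 10, 8, 9, 1, 13, 6, 4]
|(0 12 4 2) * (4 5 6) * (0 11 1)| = 8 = |(0 12 5 6 4 2 11 1)|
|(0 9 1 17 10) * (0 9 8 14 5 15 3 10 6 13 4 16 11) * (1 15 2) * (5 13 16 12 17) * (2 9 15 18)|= 30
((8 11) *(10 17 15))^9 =((8 11)(10 17 15))^9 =(17)(8 11)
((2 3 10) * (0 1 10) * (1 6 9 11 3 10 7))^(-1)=((0 6 9 11 3)(1 7)(2 10))^(-1)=(0 3 11 9 6)(1 7)(2 10)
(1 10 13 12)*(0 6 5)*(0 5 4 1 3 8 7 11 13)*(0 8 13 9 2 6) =(1 10 8 7 11 9 2 6 4)(3 13 12) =[0, 10, 6, 13, 1, 5, 4, 11, 7, 2, 8, 9, 3, 12]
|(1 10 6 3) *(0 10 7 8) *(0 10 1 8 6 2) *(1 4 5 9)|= |(0 4 5 9 1 7 6 3 8 10 2)|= 11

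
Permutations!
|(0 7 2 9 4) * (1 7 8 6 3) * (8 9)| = 6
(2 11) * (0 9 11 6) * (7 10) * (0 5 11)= (0 9)(2 6 5 11)(7 10)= [9, 1, 6, 3, 4, 11, 5, 10, 8, 0, 7, 2]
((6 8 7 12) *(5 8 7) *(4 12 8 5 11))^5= (4 11 8 7 6 12)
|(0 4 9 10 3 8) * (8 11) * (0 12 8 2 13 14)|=|(0 4 9 10 3 11 2 13 14)(8 12)|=18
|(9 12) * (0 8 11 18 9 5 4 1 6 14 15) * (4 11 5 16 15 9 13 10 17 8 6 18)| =63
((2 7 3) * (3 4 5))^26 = (2 7 4 5 3)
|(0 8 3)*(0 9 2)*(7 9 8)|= 4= |(0 7 9 2)(3 8)|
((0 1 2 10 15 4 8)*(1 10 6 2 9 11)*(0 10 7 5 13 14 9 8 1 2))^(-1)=(0 6 2 11 9 14 13 5 7)(1 4 15 10 8)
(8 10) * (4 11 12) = (4 11 12)(8 10) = [0, 1, 2, 3, 11, 5, 6, 7, 10, 9, 8, 12, 4]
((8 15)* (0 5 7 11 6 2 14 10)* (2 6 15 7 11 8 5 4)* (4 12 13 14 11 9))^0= ((0 12 13 14 10)(2 11 15 5 9 4)(7 8))^0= (15)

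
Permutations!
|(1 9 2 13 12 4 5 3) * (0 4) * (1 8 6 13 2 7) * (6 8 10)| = 24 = |(0 4 5 3 10 6 13 12)(1 9 7)|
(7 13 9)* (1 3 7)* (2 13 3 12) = [0, 12, 13, 7, 4, 5, 6, 3, 8, 1, 10, 11, 2, 9] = (1 12 2 13 9)(3 7)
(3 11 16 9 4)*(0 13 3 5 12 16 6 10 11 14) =(0 13 3 14)(4 5 12 16 9)(6 10 11) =[13, 1, 2, 14, 5, 12, 10, 7, 8, 4, 11, 6, 16, 3, 0, 15, 9]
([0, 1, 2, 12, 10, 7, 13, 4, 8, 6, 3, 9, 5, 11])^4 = [0, 1, 2, 4, 5, 3, 6, 12, 8, 9, 7, 11, 10, 13]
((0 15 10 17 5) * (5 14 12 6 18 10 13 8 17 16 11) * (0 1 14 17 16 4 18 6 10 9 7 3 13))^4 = (1 4 3 11 12 9 8)(5 10 7 16 14 18 13)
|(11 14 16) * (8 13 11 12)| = 6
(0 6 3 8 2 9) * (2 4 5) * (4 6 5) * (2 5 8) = (0 8 6 3 2 9) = [8, 1, 9, 2, 4, 5, 3, 7, 6, 0]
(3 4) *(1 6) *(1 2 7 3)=(1 6 2 7 3 4)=[0, 6, 7, 4, 1, 5, 2, 3]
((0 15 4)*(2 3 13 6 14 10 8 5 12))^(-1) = ((0 15 4)(2 3 13 6 14 10 8 5 12))^(-1) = (0 4 15)(2 12 5 8 10 14 6 13 3)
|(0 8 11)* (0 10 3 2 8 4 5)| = |(0 4 5)(2 8 11 10 3)| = 15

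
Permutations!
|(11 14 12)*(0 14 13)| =|(0 14 12 11 13)| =5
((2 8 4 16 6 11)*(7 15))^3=((2 8 4 16 6 11)(7 15))^3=(2 16)(4 11)(6 8)(7 15)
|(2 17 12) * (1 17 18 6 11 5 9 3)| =10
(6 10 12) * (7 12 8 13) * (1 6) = (1 6 10 8 13 7 12) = [0, 6, 2, 3, 4, 5, 10, 12, 13, 9, 8, 11, 1, 7]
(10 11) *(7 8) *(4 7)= (4 7 8)(10 11)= [0, 1, 2, 3, 7, 5, 6, 8, 4, 9, 11, 10]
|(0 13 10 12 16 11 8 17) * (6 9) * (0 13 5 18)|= |(0 5 18)(6 9)(8 17 13 10 12 16 11)|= 42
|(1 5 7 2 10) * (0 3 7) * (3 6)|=8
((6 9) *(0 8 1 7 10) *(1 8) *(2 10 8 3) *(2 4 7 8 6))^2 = ((0 1 8 3 4 7 6 9 2 10))^2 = (0 8 4 6 2)(1 3 7 9 10)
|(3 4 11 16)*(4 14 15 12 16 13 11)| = 10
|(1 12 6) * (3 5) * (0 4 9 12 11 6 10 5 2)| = 24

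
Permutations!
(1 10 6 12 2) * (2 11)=(1 10 6 12 11 2)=[0, 10, 1, 3, 4, 5, 12, 7, 8, 9, 6, 2, 11]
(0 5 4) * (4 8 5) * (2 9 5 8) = (0 4)(2 9 5) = [4, 1, 9, 3, 0, 2, 6, 7, 8, 5]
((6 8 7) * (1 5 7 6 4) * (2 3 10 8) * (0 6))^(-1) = ((0 6 2 3 10 8)(1 5 7 4))^(-1) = (0 8 10 3 2 6)(1 4 7 5)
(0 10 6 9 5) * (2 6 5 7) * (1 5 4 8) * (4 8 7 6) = [10, 5, 4, 3, 7, 0, 9, 2, 1, 6, 8] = (0 10 8 1 5)(2 4 7)(6 9)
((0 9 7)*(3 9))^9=(0 3 9 7)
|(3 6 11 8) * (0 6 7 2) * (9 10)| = |(0 6 11 8 3 7 2)(9 10)| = 14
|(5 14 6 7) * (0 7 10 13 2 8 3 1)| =|(0 7 5 14 6 10 13 2 8 3 1)| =11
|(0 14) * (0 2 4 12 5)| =|(0 14 2 4 12 5)| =6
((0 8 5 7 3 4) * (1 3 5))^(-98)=(0 1 4 8 3)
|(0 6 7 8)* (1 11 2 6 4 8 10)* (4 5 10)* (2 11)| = |(11)(0 5 10 1 2 6 7 4 8)| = 9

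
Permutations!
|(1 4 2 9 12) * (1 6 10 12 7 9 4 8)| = 6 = |(1 8)(2 4)(6 10 12)(7 9)|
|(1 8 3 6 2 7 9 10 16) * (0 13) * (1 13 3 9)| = |(0 3 6 2 7 1 8 9 10 16 13)| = 11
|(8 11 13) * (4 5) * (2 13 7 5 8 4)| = 7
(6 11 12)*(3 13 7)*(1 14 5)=(1 14 5)(3 13 7)(6 11 12)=[0, 14, 2, 13, 4, 1, 11, 3, 8, 9, 10, 12, 6, 7, 5]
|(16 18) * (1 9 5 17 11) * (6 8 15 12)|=|(1 9 5 17 11)(6 8 15 12)(16 18)|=20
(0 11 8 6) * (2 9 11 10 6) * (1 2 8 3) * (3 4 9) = (0 10 6)(1 2 3)(4 9 11) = [10, 2, 3, 1, 9, 5, 0, 7, 8, 11, 6, 4]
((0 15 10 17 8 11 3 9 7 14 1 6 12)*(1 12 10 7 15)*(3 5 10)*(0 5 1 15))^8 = ((0 15 7 14 12 5 10 17 8 11 1 6 3 9))^8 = (0 8 7 1 12 3 10)(5 9 17 15 11 14 6)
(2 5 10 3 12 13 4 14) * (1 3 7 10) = (1 3 12 13 4 14 2 5)(7 10) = [0, 3, 5, 12, 14, 1, 6, 10, 8, 9, 7, 11, 13, 4, 2]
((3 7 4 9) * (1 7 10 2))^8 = (1 7 4 9 3 10 2) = ((1 7 4 9 3 10 2))^8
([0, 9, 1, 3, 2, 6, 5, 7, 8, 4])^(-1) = (1 2 4 9)(5 6)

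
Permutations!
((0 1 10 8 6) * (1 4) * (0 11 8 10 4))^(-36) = (11)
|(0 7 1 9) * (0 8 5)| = 6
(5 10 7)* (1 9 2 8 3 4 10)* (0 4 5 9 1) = [4, 1, 8, 5, 10, 0, 6, 9, 3, 2, 7] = (0 4 10 7 9 2 8 3 5)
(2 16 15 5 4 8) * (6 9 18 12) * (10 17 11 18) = (2 16 15 5 4 8)(6 9 10 17 11 18 12) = [0, 1, 16, 3, 8, 4, 9, 7, 2, 10, 17, 18, 6, 13, 14, 5, 15, 11, 12]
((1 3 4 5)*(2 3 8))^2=(1 2 4)(3 5 8)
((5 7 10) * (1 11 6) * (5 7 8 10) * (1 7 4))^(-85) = (1 7 10 11 5 4 6 8)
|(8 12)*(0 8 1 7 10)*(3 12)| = |(0 8 3 12 1 7 10)| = 7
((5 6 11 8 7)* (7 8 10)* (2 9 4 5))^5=(2 11 4 7 6 9 10 5)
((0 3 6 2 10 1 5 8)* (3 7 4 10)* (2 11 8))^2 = ((0 7 4 10 1 5 2 3 6 11 8))^2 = (0 4 1 2 6 8 7 10 5 3 11)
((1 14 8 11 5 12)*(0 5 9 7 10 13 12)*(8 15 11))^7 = (0 5)(1 13 7 11 14 12 10 9 15)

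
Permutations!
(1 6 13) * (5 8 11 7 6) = (1 5 8 11 7 6 13) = [0, 5, 2, 3, 4, 8, 13, 6, 11, 9, 10, 7, 12, 1]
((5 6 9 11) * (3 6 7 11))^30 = ((3 6 9)(5 7 11))^30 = (11)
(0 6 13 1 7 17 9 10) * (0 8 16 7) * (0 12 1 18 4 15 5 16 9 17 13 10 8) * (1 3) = (0 6 10)(1 12 3)(4 15 5 16 7 13 18)(8 9) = [6, 12, 2, 1, 15, 16, 10, 13, 9, 8, 0, 11, 3, 18, 14, 5, 7, 17, 4]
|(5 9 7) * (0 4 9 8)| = 6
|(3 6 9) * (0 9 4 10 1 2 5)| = |(0 9 3 6 4 10 1 2 5)| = 9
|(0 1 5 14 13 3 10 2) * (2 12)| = 9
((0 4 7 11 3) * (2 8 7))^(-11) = (0 8 3 2 11 4 7)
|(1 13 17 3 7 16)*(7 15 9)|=8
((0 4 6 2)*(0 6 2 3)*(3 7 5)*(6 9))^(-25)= (0 3 5 7 6 9 2 4)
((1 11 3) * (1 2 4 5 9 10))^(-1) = ((1 11 3 2 4 5 9 10))^(-1) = (1 10 9 5 4 2 3 11)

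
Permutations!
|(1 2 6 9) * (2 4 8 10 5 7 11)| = 10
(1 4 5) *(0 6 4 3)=(0 6 4 5 1 3)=[6, 3, 2, 0, 5, 1, 4]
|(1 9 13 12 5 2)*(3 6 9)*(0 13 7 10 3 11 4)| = 40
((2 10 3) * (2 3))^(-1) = ((2 10))^(-1) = (2 10)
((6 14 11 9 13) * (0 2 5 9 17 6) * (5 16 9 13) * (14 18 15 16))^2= (0 14 17 18 16 5)(2 11 6 15 9 13)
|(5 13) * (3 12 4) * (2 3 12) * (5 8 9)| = |(2 3)(4 12)(5 13 8 9)| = 4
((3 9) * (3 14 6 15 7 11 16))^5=((3 9 14 6 15 7 11 16))^5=(3 7 14 16 15 9 11 6)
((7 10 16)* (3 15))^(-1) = (3 15)(7 16 10)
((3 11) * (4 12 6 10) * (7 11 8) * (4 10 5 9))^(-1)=(3 11 7 8)(4 9 5 6 12)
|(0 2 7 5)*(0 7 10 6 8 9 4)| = 14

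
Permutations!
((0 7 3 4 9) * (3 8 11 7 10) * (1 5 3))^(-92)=(0 9 4 3 5 1 10)(7 8 11)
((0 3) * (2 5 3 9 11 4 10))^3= (0 4 5 9 10 3 11 2)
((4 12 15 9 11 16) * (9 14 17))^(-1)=(4 16 11 9 17 14 15 12)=((4 12 15 14 17 9 11 16))^(-1)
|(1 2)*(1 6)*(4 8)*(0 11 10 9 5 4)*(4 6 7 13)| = |(0 11 10 9 5 6 1 2 7 13 4 8)| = 12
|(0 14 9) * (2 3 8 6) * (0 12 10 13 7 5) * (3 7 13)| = 11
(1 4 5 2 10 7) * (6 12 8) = (1 4 5 2 10 7)(6 12 8) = [0, 4, 10, 3, 5, 2, 12, 1, 6, 9, 7, 11, 8]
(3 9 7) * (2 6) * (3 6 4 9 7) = (2 4 9 3 7 6) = [0, 1, 4, 7, 9, 5, 2, 6, 8, 3]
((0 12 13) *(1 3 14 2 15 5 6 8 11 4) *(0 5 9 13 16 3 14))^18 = ((0 12 16 3)(1 14 2 15 9 13 5 6 8 11 4))^18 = (0 16)(1 6 15 4 5 2 11 13 14 8 9)(3 12)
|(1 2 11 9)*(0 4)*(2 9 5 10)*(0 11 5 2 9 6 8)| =|(0 4 11 2 5 10 9 1 6 8)| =10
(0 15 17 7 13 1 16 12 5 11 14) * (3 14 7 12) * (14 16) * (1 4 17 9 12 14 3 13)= (0 15 9 12 5 11 7 1 3 16 13 4 17 14)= [15, 3, 2, 16, 17, 11, 6, 1, 8, 12, 10, 7, 5, 4, 0, 9, 13, 14]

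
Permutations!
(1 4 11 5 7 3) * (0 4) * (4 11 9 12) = [11, 0, 2, 1, 9, 7, 6, 3, 8, 12, 10, 5, 4] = (0 11 5 7 3 1)(4 9 12)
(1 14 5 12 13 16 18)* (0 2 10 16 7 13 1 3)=[2, 14, 10, 0, 4, 12, 6, 13, 8, 9, 16, 11, 1, 7, 5, 15, 18, 17, 3]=(0 2 10 16 18 3)(1 14 5 12)(7 13)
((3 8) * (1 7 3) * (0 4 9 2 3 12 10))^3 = (0 2 1 10 9 8 12 4 3 7)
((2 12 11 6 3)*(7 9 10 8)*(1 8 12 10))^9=((1 8 7 9)(2 10 12 11 6 3))^9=(1 8 7 9)(2 11)(3 12)(6 10)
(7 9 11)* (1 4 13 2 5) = [0, 4, 5, 3, 13, 1, 6, 9, 8, 11, 10, 7, 12, 2] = (1 4 13 2 5)(7 9 11)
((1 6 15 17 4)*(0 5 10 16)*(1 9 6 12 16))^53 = (0 16 12 1 10 5)(4 15 9 17 6)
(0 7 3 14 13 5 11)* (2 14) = (0 7 3 2 14 13 5 11) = [7, 1, 14, 2, 4, 11, 6, 3, 8, 9, 10, 0, 12, 5, 13]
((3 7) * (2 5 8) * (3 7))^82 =((2 5 8))^82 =(2 5 8)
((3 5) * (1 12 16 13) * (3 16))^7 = (1 12 3 5 16 13)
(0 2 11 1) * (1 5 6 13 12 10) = (0 2 11 5 6 13 12 10 1) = [2, 0, 11, 3, 4, 6, 13, 7, 8, 9, 1, 5, 10, 12]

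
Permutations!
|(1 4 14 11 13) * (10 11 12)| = |(1 4 14 12 10 11 13)| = 7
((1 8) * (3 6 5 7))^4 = (8)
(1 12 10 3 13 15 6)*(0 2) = [2, 12, 0, 13, 4, 5, 1, 7, 8, 9, 3, 11, 10, 15, 14, 6] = (0 2)(1 12 10 3 13 15 6)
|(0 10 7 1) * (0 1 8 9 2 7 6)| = 12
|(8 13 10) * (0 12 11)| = 3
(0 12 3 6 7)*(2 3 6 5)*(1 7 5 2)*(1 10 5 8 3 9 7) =(0 12 6 8 3 2 9 7)(5 10) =[12, 1, 9, 2, 4, 10, 8, 0, 3, 7, 5, 11, 6]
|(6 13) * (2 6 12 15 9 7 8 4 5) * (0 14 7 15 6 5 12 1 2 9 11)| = |(0 14 7 8 4 12 6 13 1 2 5 9 15 11)| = 14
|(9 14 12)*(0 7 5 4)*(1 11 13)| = 12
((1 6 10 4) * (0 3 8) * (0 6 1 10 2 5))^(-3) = (0 6)(2 3)(4 10)(5 8)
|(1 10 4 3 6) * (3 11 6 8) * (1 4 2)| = |(1 10 2)(3 8)(4 11 6)| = 6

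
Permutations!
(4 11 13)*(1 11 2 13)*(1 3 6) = (1 11 3 6)(2 13 4) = [0, 11, 13, 6, 2, 5, 1, 7, 8, 9, 10, 3, 12, 4]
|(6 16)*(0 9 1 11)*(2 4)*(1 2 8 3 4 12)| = |(0 9 2 12 1 11)(3 4 8)(6 16)| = 6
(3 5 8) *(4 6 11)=[0, 1, 2, 5, 6, 8, 11, 7, 3, 9, 10, 4]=(3 5 8)(4 6 11)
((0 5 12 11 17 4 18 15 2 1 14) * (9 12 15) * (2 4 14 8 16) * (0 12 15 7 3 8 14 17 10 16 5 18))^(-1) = (0 4 15 9 18)(1 2 16 10 11 12 14)(3 7 5 8)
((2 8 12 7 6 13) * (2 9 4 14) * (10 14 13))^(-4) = ((2 8 12 7 6 10 14)(4 13 9))^(-4) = (2 7 14 12 10 8 6)(4 9 13)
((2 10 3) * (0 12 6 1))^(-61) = (0 1 6 12)(2 3 10)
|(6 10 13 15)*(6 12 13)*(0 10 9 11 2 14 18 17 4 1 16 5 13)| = 16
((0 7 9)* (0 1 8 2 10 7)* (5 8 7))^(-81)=(2 8 5 10)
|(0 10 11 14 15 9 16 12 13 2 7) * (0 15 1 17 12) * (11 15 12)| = 20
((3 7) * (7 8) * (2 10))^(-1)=(2 10)(3 7 8)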